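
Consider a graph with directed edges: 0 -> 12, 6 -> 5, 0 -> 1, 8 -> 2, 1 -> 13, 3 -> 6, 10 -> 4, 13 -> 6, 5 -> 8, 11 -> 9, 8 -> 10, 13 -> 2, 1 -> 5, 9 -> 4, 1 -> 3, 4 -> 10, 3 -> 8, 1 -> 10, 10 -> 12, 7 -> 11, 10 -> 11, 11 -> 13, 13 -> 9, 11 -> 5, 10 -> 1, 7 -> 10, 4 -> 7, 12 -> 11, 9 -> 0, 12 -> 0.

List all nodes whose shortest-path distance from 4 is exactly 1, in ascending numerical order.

7, 10

Level 0: 4
Level 1: 7, 10
Level 2: 1, 11, 12
Level 3: 0, 3, 5, 9, 13
Level 4: 2, 6, 8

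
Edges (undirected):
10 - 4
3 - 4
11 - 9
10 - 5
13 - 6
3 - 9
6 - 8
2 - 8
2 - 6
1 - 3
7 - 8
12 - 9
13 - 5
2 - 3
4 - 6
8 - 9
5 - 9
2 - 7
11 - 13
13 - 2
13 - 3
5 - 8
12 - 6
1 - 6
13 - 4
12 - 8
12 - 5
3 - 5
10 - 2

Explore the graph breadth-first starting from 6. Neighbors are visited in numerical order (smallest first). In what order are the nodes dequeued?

6, 1, 2, 4, 8, 12, 13, 3, 7, 10, 5, 9, 11

Visit 6; enqueue 1, 2, 4, 8, 12, 13 → queue [1, 2, 4, 8, 12, 13]
Visit 1; enqueue 3 → queue [2, 4, 8, 12, 13, 3]
Visit 2; enqueue 7, 10 → queue [4, 8, 12, 13, 3, 7, 10]
Visit 4 → queue [8, 12, 13, 3, 7, 10]
Visit 8; enqueue 5, 9 → queue [12, 13, 3, 7, 10, 5, 9]
Visit 12 → queue [13, 3, 7, 10, 5, 9]
Visit 13; enqueue 11 → queue [3, 7, 10, 5, 9, 11]
Visit 3 → queue [7, 10, 5, 9, 11]
Visit 7 → queue [10, 5, 9, 11]
Visit 10 → queue [5, 9, 11]
Visit 5 → queue [9, 11]
Visit 9 → queue [11]
Visit 11 → queue []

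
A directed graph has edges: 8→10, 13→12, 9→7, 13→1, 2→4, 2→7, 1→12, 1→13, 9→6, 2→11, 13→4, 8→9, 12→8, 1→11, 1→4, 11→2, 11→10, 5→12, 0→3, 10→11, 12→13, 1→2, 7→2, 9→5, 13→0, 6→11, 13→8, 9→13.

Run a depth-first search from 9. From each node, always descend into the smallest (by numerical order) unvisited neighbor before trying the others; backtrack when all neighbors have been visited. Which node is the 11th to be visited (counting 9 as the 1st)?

Visit 9
9 → 5
5 → 12
12 → 8
8 → 10
10 → 11
11 → 2
2 → 4
2 → 7
12 → 13
13 → 0
0 → 3
13 → 1
9 → 6

Visit order: 9, 5, 12, 8, 10, 11, 2, 4, 7, 13, 0, 3, 1, 6

0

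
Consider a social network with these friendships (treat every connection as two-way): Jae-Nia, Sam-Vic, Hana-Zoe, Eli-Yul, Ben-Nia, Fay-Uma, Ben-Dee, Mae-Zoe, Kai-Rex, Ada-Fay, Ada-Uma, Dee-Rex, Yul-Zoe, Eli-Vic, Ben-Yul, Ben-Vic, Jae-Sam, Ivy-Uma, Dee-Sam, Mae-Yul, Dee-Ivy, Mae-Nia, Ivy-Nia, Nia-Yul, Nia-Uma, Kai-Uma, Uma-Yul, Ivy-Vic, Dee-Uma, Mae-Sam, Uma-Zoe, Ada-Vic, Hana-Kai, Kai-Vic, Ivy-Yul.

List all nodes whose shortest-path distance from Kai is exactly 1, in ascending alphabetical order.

Hana, Rex, Uma, Vic

Level 0: Kai
Level 1: Hana, Rex, Uma, Vic
Level 2: Ada, Ben, Dee, Eli, Fay, Ivy, Nia, Sam, Yul, Zoe
Level 3: Jae, Mae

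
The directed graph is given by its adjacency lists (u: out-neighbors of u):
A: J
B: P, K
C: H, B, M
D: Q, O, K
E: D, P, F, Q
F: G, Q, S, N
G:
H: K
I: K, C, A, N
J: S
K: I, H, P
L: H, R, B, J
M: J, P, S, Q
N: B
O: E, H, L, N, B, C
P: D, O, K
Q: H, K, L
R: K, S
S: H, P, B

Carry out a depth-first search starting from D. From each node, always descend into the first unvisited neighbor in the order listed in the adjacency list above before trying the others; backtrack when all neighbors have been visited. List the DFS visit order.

D, Q, H, K, I, C, B, P, O, E, F, G, S, N, L, R, J, M, A

Visit D
D → Q
Q → H
H → K
K → I
I → C
C → B
B → P
P → O
O → E
E → F
F → G
F → S
F → N
O → L
L → R
L → J
C → M
I → A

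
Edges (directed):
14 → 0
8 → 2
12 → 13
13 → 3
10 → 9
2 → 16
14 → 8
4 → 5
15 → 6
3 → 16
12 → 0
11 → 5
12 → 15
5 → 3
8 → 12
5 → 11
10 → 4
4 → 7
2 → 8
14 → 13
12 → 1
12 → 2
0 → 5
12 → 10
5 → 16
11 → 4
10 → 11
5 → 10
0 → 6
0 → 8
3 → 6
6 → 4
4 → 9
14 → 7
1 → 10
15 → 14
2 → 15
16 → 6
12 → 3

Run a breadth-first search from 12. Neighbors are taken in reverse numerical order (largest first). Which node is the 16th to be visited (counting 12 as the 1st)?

Visit 12; enqueue 15, 13, 10, 3, 2, 1, 0 → queue [15, 13, 10, 3, 2, 1, 0]
Visit 15; enqueue 14, 6 → queue [13, 10, 3, 2, 1, 0, 14, 6]
Visit 13 → queue [10, 3, 2, 1, 0, 14, 6]
Visit 10; enqueue 11, 9, 4 → queue [3, 2, 1, 0, 14, 6, 11, 9, 4]
Visit 3; enqueue 16 → queue [2, 1, 0, 14, 6, 11, 9, 4, 16]
Visit 2; enqueue 8 → queue [1, 0, 14, 6, 11, 9, 4, 16, 8]
Visit 1 → queue [0, 14, 6, 11, 9, 4, 16, 8]
Visit 0; enqueue 5 → queue [14, 6, 11, 9, 4, 16, 8, 5]
Visit 14; enqueue 7 → queue [6, 11, 9, 4, 16, 8, 5, 7]
Visit 6 → queue [11, 9, 4, 16, 8, 5, 7]
Visit 11 → queue [9, 4, 16, 8, 5, 7]
Visit 9 → queue [4, 16, 8, 5, 7]
Visit 4 → queue [16, 8, 5, 7]
Visit 16 → queue [8, 5, 7]
Visit 8 → queue [5, 7]
Visit 5 → queue [7]
Visit 7 → queue []

Visit order: 12, 15, 13, 10, 3, 2, 1, 0, 14, 6, 11, 9, 4, 16, 8, 5, 7

5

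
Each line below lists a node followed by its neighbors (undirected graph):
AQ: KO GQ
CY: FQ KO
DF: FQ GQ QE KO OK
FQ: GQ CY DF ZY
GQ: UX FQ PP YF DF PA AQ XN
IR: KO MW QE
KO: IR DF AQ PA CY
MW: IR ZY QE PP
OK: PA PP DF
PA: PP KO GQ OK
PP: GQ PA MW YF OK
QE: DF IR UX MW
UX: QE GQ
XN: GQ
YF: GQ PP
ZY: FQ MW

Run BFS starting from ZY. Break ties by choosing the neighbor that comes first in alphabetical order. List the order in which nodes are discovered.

ZY -> FQ -> MW -> CY -> DF -> GQ -> IR -> PP -> QE -> KO -> OK -> AQ -> PA -> UX -> XN -> YF

Visit ZY; enqueue FQ, MW → queue [FQ, MW]
Visit FQ; enqueue CY, DF, GQ → queue [MW, CY, DF, GQ]
Visit MW; enqueue IR, PP, QE → queue [CY, DF, GQ, IR, PP, QE]
Visit CY; enqueue KO → queue [DF, GQ, IR, PP, QE, KO]
Visit DF; enqueue OK → queue [GQ, IR, PP, QE, KO, OK]
Visit GQ; enqueue AQ, PA, UX, XN, YF → queue [IR, PP, QE, KO, OK, AQ, PA, UX, XN, YF]
Visit IR → queue [PP, QE, KO, OK, AQ, PA, UX, XN, YF]
Visit PP → queue [QE, KO, OK, AQ, PA, UX, XN, YF]
Visit QE → queue [KO, OK, AQ, PA, UX, XN, YF]
Visit KO → queue [OK, AQ, PA, UX, XN, YF]
Visit OK → queue [AQ, PA, UX, XN, YF]
Visit AQ → queue [PA, UX, XN, YF]
Visit PA → queue [UX, XN, YF]
Visit UX → queue [XN, YF]
Visit XN → queue [YF]
Visit YF → queue []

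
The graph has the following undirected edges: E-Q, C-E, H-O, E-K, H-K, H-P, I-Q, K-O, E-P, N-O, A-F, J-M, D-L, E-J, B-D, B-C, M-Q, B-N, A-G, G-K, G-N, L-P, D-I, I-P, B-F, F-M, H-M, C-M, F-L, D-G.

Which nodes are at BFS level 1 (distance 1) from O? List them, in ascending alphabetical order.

H, K, N

Level 0: O
Level 1: H, K, N
Level 2: B, E, G, M, P
Level 3: A, C, D, F, I, J, L, Q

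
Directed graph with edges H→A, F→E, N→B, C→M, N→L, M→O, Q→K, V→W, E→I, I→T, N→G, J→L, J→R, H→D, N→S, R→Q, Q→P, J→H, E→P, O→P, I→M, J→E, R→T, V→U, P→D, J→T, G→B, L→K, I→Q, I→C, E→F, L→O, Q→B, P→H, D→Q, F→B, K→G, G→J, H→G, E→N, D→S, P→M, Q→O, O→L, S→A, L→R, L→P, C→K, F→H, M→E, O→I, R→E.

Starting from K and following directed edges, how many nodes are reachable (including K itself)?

BFS from K visits: K, G, B, J, E, H, L, R, T, F, I, N, P, A, D, O, Q, C, M, S
Reachable nodes: 20 of 23 total.

20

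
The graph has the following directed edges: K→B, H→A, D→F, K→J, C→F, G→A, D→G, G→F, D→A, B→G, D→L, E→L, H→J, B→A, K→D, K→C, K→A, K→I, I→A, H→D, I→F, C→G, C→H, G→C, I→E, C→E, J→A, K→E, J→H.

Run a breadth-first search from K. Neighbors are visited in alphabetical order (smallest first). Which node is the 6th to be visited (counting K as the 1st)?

E

Visit K; enqueue A, B, C, D, E, I, J → queue [A, B, C, D, E, I, J]
Visit A → queue [B, C, D, E, I, J]
Visit B; enqueue G → queue [C, D, E, I, J, G]
Visit C; enqueue F, H → queue [D, E, I, J, G, F, H]
Visit D; enqueue L → queue [E, I, J, G, F, H, L]
Visit E → queue [I, J, G, F, H, L]
Visit I → queue [J, G, F, H, L]
Visit J → queue [G, F, H, L]
Visit G → queue [F, H, L]
Visit F → queue [H, L]
Visit H → queue [L]
Visit L → queue []

Visit order: K, A, B, C, D, E, I, J, G, F, H, L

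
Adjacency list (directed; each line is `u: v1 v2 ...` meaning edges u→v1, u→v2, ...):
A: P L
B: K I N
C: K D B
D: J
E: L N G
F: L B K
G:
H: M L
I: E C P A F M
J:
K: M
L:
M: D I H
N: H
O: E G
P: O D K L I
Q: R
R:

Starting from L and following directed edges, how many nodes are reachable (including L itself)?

1

BFS from L visits: L
Reachable nodes: 1 of 18 total.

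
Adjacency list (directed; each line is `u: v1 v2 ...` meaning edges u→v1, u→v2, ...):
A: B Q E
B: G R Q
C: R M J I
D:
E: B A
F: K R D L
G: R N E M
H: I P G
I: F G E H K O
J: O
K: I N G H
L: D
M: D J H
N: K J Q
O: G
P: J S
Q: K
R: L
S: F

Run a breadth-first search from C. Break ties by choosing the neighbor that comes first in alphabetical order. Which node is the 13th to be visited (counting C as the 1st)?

Visit C; enqueue I, J, M, R → queue [I, J, M, R]
Visit I; enqueue E, F, G, H, K, O → queue [J, M, R, E, F, G, H, K, O]
Visit J → queue [M, R, E, F, G, H, K, O]
Visit M; enqueue D → queue [R, E, F, G, H, K, O, D]
Visit R; enqueue L → queue [E, F, G, H, K, O, D, L]
Visit E; enqueue A, B → queue [F, G, H, K, O, D, L, A, B]
Visit F → queue [G, H, K, O, D, L, A, B]
Visit G; enqueue N → queue [H, K, O, D, L, A, B, N]
Visit H; enqueue P → queue [K, O, D, L, A, B, N, P]
Visit K → queue [O, D, L, A, B, N, P]
Visit O → queue [D, L, A, B, N, P]
Visit D → queue [L, A, B, N, P]
Visit L → queue [A, B, N, P]
Visit A; enqueue Q → queue [B, N, P, Q]
Visit B → queue [N, P, Q]
Visit N → queue [P, Q]
Visit P; enqueue S → queue [Q, S]
Visit Q → queue [S]
Visit S → queue []

Visit order: C, I, J, M, R, E, F, G, H, K, O, D, L, A, B, N, P, Q, S

L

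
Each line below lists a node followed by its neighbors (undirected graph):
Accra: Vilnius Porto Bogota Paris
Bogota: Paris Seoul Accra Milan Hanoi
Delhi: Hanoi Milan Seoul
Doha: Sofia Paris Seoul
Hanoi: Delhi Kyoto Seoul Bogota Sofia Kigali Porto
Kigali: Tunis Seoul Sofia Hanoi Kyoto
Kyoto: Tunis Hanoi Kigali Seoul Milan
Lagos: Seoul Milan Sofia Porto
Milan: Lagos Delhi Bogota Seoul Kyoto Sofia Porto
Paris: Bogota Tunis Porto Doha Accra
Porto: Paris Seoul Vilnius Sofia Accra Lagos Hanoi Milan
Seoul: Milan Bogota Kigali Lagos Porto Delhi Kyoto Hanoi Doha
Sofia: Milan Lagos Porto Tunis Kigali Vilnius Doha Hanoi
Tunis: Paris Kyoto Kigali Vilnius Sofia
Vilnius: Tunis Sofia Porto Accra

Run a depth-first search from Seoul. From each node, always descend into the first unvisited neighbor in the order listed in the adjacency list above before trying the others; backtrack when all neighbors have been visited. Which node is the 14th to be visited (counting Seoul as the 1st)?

Visit Seoul
Seoul → Milan
Milan → Lagos
Lagos → Sofia
Sofia → Porto
Porto → Paris
Paris → Bogota
Bogota → Accra
Accra → Vilnius
Vilnius → Tunis
Tunis → Kyoto
Kyoto → Hanoi
Hanoi → Delhi
Hanoi → Kigali
Paris → Doha

Visit order: Seoul, Milan, Lagos, Sofia, Porto, Paris, Bogota, Accra, Vilnius, Tunis, Kyoto, Hanoi, Delhi, Kigali, Doha

Kigali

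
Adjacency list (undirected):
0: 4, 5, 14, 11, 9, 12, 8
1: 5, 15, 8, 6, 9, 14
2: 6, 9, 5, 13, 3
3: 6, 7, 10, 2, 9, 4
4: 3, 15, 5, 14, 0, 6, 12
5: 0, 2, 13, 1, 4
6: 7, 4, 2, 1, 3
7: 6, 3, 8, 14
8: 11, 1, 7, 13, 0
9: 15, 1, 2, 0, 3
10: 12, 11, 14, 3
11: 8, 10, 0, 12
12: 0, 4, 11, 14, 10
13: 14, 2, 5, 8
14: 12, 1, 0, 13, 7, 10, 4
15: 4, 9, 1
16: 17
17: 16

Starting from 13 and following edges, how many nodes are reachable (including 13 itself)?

BFS from 13 visits: 13, 2, 5, 8, 14, 3, 6, 9, 0, 1, 4, 7, 11, 10, 12, 15
Reachable nodes: 16 of 18 total.

16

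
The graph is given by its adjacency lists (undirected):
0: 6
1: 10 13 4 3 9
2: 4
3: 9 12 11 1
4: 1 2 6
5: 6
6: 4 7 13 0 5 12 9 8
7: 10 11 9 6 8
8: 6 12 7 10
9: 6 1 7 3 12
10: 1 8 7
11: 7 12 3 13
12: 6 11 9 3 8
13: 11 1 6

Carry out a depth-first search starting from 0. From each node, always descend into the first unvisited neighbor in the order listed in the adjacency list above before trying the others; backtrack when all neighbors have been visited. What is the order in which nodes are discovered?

Visit 0
0 → 6
6 → 4
4 → 1
1 → 10
10 → 8
8 → 12
12 → 11
11 → 7
7 → 9
9 → 3
11 → 13
4 → 2
6 → 5

0 -> 6 -> 4 -> 1 -> 10 -> 8 -> 12 -> 11 -> 7 -> 9 -> 3 -> 13 -> 2 -> 5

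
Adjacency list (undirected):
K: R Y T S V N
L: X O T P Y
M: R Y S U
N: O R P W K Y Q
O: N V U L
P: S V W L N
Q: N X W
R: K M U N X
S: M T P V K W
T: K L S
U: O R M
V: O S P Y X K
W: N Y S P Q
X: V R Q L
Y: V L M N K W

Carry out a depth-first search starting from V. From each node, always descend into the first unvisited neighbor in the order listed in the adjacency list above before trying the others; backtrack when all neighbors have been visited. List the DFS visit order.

Visit V
V → O
O → N
N → R
R → K
K → Y
Y → L
L → X
X → Q
Q → W
W → S
S → M
M → U
S → T
S → P

V, O, N, R, K, Y, L, X, Q, W, S, M, U, T, P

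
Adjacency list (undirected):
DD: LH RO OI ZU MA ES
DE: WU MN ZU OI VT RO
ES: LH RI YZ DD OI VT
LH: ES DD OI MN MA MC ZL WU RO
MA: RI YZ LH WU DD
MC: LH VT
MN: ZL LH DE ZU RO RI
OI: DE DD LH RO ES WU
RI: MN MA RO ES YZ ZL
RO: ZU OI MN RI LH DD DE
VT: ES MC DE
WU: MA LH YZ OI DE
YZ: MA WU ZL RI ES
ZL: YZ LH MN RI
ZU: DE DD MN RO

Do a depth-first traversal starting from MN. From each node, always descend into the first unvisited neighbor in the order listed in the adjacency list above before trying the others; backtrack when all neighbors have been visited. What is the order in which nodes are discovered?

Visit MN
MN → ZL
ZL → YZ
YZ → MA
MA → RI
RI → RO
RO → ZU
ZU → DE
DE → WU
WU → LH
LH → ES
ES → DD
DD → OI
ES → VT
VT → MC

MN -> ZL -> YZ -> MA -> RI -> RO -> ZU -> DE -> WU -> LH -> ES -> DD -> OI -> VT -> MC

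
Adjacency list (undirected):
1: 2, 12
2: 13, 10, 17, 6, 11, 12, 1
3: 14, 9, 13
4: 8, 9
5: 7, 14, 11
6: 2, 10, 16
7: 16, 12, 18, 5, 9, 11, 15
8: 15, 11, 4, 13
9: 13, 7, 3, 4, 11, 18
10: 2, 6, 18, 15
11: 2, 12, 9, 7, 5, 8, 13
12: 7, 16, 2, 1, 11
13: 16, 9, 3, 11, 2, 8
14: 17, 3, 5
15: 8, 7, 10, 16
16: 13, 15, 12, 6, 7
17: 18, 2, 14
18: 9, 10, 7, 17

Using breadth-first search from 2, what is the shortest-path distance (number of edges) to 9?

2

Level 0: 2
Level 1: 1, 6, 10, 11, 12, 13, 17
Level 2: 3, 5, 7, 8, 9, 14, 15, 16, 18
Level 3: 4
9 first appears at level 2.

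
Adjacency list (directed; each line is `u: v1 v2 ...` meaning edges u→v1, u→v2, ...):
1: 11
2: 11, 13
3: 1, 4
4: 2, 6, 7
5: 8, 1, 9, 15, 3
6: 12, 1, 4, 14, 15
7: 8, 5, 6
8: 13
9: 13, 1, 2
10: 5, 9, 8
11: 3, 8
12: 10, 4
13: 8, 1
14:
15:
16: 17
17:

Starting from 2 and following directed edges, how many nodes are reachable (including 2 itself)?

15

BFS from 2 visits: 2, 11, 13, 3, 8, 1, 4, 6, 7, 12, 14, 15, 5, 10, 9
Reachable nodes: 15 of 17 total.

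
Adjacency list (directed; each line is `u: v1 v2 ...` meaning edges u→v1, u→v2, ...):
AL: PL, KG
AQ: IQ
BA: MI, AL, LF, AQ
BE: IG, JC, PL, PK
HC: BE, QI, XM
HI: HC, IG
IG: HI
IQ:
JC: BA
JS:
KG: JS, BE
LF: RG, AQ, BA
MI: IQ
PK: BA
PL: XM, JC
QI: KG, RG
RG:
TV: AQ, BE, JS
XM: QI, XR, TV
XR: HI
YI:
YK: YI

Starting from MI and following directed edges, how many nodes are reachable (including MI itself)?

BFS from MI visits: MI, IQ
Reachable nodes: 2 of 22 total.

2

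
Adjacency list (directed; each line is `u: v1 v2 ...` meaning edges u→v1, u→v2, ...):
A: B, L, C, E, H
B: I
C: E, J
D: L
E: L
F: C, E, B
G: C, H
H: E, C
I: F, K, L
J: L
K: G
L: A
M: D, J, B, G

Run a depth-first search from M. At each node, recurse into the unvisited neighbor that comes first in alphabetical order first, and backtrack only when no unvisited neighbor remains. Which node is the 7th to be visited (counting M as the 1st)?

L

Visit M
M → B
B → I
I → F
F → C
C → E
E → L
L → A
A → H
C → J
I → K
K → G
M → D

Visit order: M, B, I, F, C, E, L, A, H, J, K, G, D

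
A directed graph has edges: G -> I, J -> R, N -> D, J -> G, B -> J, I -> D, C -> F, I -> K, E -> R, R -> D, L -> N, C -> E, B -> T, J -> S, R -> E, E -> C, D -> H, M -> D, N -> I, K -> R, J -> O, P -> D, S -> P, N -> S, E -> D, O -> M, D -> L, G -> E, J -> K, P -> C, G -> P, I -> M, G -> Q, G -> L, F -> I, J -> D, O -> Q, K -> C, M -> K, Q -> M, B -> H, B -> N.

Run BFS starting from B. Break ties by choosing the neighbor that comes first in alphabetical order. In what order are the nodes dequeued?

B, H, J, N, T, D, G, K, O, R, S, I, L, E, P, Q, C, M, F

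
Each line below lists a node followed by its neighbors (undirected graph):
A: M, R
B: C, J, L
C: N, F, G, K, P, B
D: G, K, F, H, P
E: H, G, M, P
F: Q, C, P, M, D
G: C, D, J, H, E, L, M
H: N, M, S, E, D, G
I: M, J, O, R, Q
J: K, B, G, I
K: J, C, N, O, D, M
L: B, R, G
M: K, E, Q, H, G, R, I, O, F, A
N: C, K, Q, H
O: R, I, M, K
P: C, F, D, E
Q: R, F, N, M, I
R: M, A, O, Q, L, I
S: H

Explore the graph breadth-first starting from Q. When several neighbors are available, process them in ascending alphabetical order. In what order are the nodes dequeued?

Visit Q; enqueue F, I, M, N, R → queue [F, I, M, N, R]
Visit F; enqueue C, D, P → queue [I, M, N, R, C, D, P]
Visit I; enqueue J, O → queue [M, N, R, C, D, P, J, O]
Visit M; enqueue A, E, G, H, K → queue [N, R, C, D, P, J, O, A, E, G, H, K]
Visit N → queue [R, C, D, P, J, O, A, E, G, H, K]
Visit R; enqueue L → queue [C, D, P, J, O, A, E, G, H, K, L]
Visit C; enqueue B → queue [D, P, J, O, A, E, G, H, K, L, B]
Visit D → queue [P, J, O, A, E, G, H, K, L, B]
Visit P → queue [J, O, A, E, G, H, K, L, B]
Visit J → queue [O, A, E, G, H, K, L, B]
Visit O → queue [A, E, G, H, K, L, B]
Visit A → queue [E, G, H, K, L, B]
Visit E → queue [G, H, K, L, B]
Visit G → queue [H, K, L, B]
Visit H; enqueue S → queue [K, L, B, S]
Visit K → queue [L, B, S]
Visit L → queue [B, S]
Visit B → queue [S]
Visit S → queue []

Q -> F -> I -> M -> N -> R -> C -> D -> P -> J -> O -> A -> E -> G -> H -> K -> L -> B -> S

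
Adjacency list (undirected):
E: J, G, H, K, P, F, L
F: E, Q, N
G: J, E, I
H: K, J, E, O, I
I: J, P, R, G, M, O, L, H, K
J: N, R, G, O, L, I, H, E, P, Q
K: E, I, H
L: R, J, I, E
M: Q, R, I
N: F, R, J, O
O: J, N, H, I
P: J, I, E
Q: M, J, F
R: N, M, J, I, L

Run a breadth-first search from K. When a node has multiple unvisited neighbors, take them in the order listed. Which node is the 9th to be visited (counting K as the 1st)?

L

Visit K; enqueue E, I, H → queue [E, I, H]
Visit E; enqueue J, G, P, F, L → queue [I, H, J, G, P, F, L]
Visit I; enqueue R, M, O → queue [H, J, G, P, F, L, R, M, O]
Visit H → queue [J, G, P, F, L, R, M, O]
Visit J; enqueue N, Q → queue [G, P, F, L, R, M, O, N, Q]
Visit G → queue [P, F, L, R, M, O, N, Q]
Visit P → queue [F, L, R, M, O, N, Q]
Visit F → queue [L, R, M, O, N, Q]
Visit L → queue [R, M, O, N, Q]
Visit R → queue [M, O, N, Q]
Visit M → queue [O, N, Q]
Visit O → queue [N, Q]
Visit N → queue [Q]
Visit Q → queue []

Visit order: K, E, I, H, J, G, P, F, L, R, M, O, N, Q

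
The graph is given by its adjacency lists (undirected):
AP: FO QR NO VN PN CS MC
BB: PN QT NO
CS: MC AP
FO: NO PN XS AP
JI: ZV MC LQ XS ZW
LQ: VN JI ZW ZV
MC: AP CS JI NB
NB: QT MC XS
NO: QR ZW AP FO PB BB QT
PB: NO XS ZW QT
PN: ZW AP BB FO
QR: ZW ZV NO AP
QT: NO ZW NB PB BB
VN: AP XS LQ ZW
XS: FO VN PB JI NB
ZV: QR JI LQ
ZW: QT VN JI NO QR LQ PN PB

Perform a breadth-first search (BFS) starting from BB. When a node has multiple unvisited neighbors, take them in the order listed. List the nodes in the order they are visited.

Visit BB; enqueue PN, QT, NO → queue [PN, QT, NO]
Visit PN; enqueue ZW, AP, FO → queue [QT, NO, ZW, AP, FO]
Visit QT; enqueue NB, PB → queue [NO, ZW, AP, FO, NB, PB]
Visit NO; enqueue QR → queue [ZW, AP, FO, NB, PB, QR]
Visit ZW; enqueue VN, JI, LQ → queue [AP, FO, NB, PB, QR, VN, JI, LQ]
Visit AP; enqueue CS, MC → queue [FO, NB, PB, QR, VN, JI, LQ, CS, MC]
Visit FO; enqueue XS → queue [NB, PB, QR, VN, JI, LQ, CS, MC, XS]
Visit NB → queue [PB, QR, VN, JI, LQ, CS, MC, XS]
Visit PB → queue [QR, VN, JI, LQ, CS, MC, XS]
Visit QR; enqueue ZV → queue [VN, JI, LQ, CS, MC, XS, ZV]
Visit VN → queue [JI, LQ, CS, MC, XS, ZV]
Visit JI → queue [LQ, CS, MC, XS, ZV]
Visit LQ → queue [CS, MC, XS, ZV]
Visit CS → queue [MC, XS, ZV]
Visit MC → queue [XS, ZV]
Visit XS → queue [ZV]
Visit ZV → queue []

BB, PN, QT, NO, ZW, AP, FO, NB, PB, QR, VN, JI, LQ, CS, MC, XS, ZV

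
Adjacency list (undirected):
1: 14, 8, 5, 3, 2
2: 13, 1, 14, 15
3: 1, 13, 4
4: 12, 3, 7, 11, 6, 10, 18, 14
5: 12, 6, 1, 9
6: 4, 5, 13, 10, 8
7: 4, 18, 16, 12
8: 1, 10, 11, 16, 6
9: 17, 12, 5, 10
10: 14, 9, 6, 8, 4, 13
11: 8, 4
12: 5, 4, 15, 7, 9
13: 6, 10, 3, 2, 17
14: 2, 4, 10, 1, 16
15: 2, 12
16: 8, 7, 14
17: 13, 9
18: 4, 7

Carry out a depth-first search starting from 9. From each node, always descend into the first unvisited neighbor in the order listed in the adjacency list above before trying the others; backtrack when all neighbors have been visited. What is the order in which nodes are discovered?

Visit 9
9 → 17
17 → 13
13 → 6
6 → 4
4 → 12
12 → 5
5 → 1
1 → 14
14 → 2
2 → 15
14 → 10
10 → 8
8 → 11
8 → 16
16 → 7
7 → 18
1 → 3

9, 17, 13, 6, 4, 12, 5, 1, 14, 2, 15, 10, 8, 11, 16, 7, 18, 3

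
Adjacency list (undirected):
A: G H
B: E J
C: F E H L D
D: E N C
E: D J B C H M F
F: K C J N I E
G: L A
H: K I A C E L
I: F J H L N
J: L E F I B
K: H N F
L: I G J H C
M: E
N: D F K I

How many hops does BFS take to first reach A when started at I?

2

Level 0: I
Level 1: F, H, J, L, N
Level 2: A, B, C, D, E, G, K
Level 3: M
A first appears at level 2.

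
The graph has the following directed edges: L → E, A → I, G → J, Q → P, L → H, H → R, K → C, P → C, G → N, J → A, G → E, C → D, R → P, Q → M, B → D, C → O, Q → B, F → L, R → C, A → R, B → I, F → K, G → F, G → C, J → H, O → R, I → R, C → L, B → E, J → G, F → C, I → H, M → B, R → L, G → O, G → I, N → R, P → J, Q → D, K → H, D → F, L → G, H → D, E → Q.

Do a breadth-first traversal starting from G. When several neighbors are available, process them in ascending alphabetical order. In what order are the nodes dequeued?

Visit G; enqueue C, E, F, I, J, N, O → queue [C, E, F, I, J, N, O]
Visit C; enqueue D, L → queue [E, F, I, J, N, O, D, L]
Visit E; enqueue Q → queue [F, I, J, N, O, D, L, Q]
Visit F; enqueue K → queue [I, J, N, O, D, L, Q, K]
Visit I; enqueue H, R → queue [J, N, O, D, L, Q, K, H, R]
Visit J; enqueue A → queue [N, O, D, L, Q, K, H, R, A]
Visit N → queue [O, D, L, Q, K, H, R, A]
Visit O → queue [D, L, Q, K, H, R, A]
Visit D → queue [L, Q, K, H, R, A]
Visit L → queue [Q, K, H, R, A]
Visit Q; enqueue B, M, P → queue [K, H, R, A, B, M, P]
Visit K → queue [H, R, A, B, M, P]
Visit H → queue [R, A, B, M, P]
Visit R → queue [A, B, M, P]
Visit A → queue [B, M, P]
Visit B → queue [M, P]
Visit M → queue [P]
Visit P → queue []

G -> C -> E -> F -> I -> J -> N -> O -> D -> L -> Q -> K -> H -> R -> A -> B -> M -> P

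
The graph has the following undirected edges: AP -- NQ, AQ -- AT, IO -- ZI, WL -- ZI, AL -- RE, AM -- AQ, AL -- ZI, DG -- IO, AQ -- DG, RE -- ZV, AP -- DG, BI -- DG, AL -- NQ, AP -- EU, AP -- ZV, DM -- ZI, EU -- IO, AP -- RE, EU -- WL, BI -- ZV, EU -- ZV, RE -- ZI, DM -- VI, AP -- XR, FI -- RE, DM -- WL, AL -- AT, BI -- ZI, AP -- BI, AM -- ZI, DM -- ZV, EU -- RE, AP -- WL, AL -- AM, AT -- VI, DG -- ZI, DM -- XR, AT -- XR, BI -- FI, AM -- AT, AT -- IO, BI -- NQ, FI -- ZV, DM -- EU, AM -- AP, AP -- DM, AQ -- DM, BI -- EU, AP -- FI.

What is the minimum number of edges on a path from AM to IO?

Level 0: AM
Level 1: AL, AP, AQ, AT, ZI
Level 2: BI, DG, DM, EU, FI, IO, NQ, RE, VI, WL, XR, ZV
IO first appears at level 2.

2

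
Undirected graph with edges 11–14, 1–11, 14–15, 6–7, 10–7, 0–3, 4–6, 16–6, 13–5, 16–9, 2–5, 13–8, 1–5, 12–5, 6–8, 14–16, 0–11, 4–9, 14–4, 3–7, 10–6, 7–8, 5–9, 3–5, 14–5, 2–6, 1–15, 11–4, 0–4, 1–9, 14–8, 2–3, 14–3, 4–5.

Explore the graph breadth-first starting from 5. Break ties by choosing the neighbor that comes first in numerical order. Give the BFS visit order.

Visit 5; enqueue 1, 2, 3, 4, 9, 12, 13, 14 → queue [1, 2, 3, 4, 9, 12, 13, 14]
Visit 1; enqueue 11, 15 → queue [2, 3, 4, 9, 12, 13, 14, 11, 15]
Visit 2; enqueue 6 → queue [3, 4, 9, 12, 13, 14, 11, 15, 6]
Visit 3; enqueue 0, 7 → queue [4, 9, 12, 13, 14, 11, 15, 6, 0, 7]
Visit 4 → queue [9, 12, 13, 14, 11, 15, 6, 0, 7]
Visit 9; enqueue 16 → queue [12, 13, 14, 11, 15, 6, 0, 7, 16]
Visit 12 → queue [13, 14, 11, 15, 6, 0, 7, 16]
Visit 13; enqueue 8 → queue [14, 11, 15, 6, 0, 7, 16, 8]
Visit 14 → queue [11, 15, 6, 0, 7, 16, 8]
Visit 11 → queue [15, 6, 0, 7, 16, 8]
Visit 15 → queue [6, 0, 7, 16, 8]
Visit 6; enqueue 10 → queue [0, 7, 16, 8, 10]
Visit 0 → queue [7, 16, 8, 10]
Visit 7 → queue [16, 8, 10]
Visit 16 → queue [8, 10]
Visit 8 → queue [10]
Visit 10 → queue []

5 -> 1 -> 2 -> 3 -> 4 -> 9 -> 12 -> 13 -> 14 -> 11 -> 15 -> 6 -> 0 -> 7 -> 16 -> 8 -> 10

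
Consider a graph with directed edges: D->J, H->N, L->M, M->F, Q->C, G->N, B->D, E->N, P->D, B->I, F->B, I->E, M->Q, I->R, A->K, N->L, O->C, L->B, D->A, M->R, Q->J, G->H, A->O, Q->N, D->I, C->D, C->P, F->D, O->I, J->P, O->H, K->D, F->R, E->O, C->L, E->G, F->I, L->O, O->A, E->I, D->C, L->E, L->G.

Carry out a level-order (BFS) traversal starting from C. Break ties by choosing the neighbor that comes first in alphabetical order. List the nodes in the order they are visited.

Visit C; enqueue D, L, P → queue [D, L, P]
Visit D; enqueue A, I, J → queue [L, P, A, I, J]
Visit L; enqueue B, E, G, M, O → queue [P, A, I, J, B, E, G, M, O]
Visit P → queue [A, I, J, B, E, G, M, O]
Visit A; enqueue K → queue [I, J, B, E, G, M, O, K]
Visit I; enqueue R → queue [J, B, E, G, M, O, K, R]
Visit J → queue [B, E, G, M, O, K, R]
Visit B → queue [E, G, M, O, K, R]
Visit E; enqueue N → queue [G, M, O, K, R, N]
Visit G; enqueue H → queue [M, O, K, R, N, H]
Visit M; enqueue F, Q → queue [O, K, R, N, H, F, Q]
Visit O → queue [K, R, N, H, F, Q]
Visit K → queue [R, N, H, F, Q]
Visit R → queue [N, H, F, Q]
Visit N → queue [H, F, Q]
Visit H → queue [F, Q]
Visit F → queue [Q]
Visit Q → queue []

C, D, L, P, A, I, J, B, E, G, M, O, K, R, N, H, F, Q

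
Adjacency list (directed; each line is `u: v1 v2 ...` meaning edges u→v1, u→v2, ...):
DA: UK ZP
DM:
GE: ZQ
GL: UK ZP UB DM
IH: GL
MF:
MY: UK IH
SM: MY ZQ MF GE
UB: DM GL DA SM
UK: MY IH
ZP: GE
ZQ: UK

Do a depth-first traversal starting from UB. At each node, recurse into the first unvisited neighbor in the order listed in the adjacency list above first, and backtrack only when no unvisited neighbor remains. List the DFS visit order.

Visit UB
UB → DM
UB → GL
GL → UK
UK → MY
MY → IH
GL → ZP
ZP → GE
GE → ZQ
UB → DA
UB → SM
SM → MF

UB DM GL UK MY IH ZP GE ZQ DA SM MF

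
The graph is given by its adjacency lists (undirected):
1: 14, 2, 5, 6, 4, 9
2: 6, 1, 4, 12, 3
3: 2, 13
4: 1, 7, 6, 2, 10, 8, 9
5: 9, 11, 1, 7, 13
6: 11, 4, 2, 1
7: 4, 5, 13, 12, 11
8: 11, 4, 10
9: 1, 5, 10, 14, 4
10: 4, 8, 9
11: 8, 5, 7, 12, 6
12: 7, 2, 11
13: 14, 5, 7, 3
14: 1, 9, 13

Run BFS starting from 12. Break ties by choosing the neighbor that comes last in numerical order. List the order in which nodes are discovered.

12, 11, 7, 2, 8, 6, 5, 13, 4, 3, 1, 10, 9, 14

Visit 12; enqueue 11, 7, 2 → queue [11, 7, 2]
Visit 11; enqueue 8, 6, 5 → queue [7, 2, 8, 6, 5]
Visit 7; enqueue 13, 4 → queue [2, 8, 6, 5, 13, 4]
Visit 2; enqueue 3, 1 → queue [8, 6, 5, 13, 4, 3, 1]
Visit 8; enqueue 10 → queue [6, 5, 13, 4, 3, 1, 10]
Visit 6 → queue [5, 13, 4, 3, 1, 10]
Visit 5; enqueue 9 → queue [13, 4, 3, 1, 10, 9]
Visit 13; enqueue 14 → queue [4, 3, 1, 10, 9, 14]
Visit 4 → queue [3, 1, 10, 9, 14]
Visit 3 → queue [1, 10, 9, 14]
Visit 1 → queue [10, 9, 14]
Visit 10 → queue [9, 14]
Visit 9 → queue [14]
Visit 14 → queue []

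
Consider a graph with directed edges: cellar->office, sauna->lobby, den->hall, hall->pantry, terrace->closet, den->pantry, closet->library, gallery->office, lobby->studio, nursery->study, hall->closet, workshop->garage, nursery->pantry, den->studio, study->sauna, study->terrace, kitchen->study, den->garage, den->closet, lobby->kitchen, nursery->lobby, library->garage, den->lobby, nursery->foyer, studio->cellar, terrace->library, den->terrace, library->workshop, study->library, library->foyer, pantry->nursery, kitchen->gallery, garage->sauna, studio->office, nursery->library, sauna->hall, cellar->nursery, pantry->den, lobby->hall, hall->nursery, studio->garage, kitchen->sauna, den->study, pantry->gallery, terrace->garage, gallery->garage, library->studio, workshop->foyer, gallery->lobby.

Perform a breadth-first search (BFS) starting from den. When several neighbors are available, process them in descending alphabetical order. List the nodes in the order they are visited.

den, terrace, study, studio, pantry, lobby, hall, garage, closet, library, sauna, office, cellar, nursery, gallery, kitchen, workshop, foyer

Visit den; enqueue terrace, study, studio, pantry, lobby, hall, garage, closet → queue [terrace, study, studio, pantry, lobby, hall, garage, closet]
Visit terrace; enqueue library → queue [study, studio, pantry, lobby, hall, garage, closet, library]
Visit study; enqueue sauna → queue [studio, pantry, lobby, hall, garage, closet, library, sauna]
Visit studio; enqueue office, cellar → queue [pantry, lobby, hall, garage, closet, library, sauna, office, cellar]
Visit pantry; enqueue nursery, gallery → queue [lobby, hall, garage, closet, library, sauna, office, cellar, nursery, gallery]
Visit lobby; enqueue kitchen → queue [hall, garage, closet, library, sauna, office, cellar, nursery, gallery, kitchen]
Visit hall → queue [garage, closet, library, sauna, office, cellar, nursery, gallery, kitchen]
Visit garage → queue [closet, library, sauna, office, cellar, nursery, gallery, kitchen]
Visit closet → queue [library, sauna, office, cellar, nursery, gallery, kitchen]
Visit library; enqueue workshop, foyer → queue [sauna, office, cellar, nursery, gallery, kitchen, workshop, foyer]
Visit sauna → queue [office, cellar, nursery, gallery, kitchen, workshop, foyer]
Visit office → queue [cellar, nursery, gallery, kitchen, workshop, foyer]
Visit cellar → queue [nursery, gallery, kitchen, workshop, foyer]
Visit nursery → queue [gallery, kitchen, workshop, foyer]
Visit gallery → queue [kitchen, workshop, foyer]
Visit kitchen → queue [workshop, foyer]
Visit workshop → queue [foyer]
Visit foyer → queue []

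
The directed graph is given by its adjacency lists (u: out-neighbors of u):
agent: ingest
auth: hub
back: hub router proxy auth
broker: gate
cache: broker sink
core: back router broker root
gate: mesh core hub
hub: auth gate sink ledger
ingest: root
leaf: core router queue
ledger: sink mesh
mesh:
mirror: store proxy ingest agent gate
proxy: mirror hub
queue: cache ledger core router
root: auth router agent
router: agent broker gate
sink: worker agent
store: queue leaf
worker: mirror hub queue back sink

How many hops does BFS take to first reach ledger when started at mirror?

Level 0: mirror
Level 1: agent, gate, ingest, proxy, store
Level 2: core, hub, leaf, mesh, queue, root
Level 3: auth, back, broker, cache, ledger, router, sink
Level 4: worker
ledger first appears at level 3.

3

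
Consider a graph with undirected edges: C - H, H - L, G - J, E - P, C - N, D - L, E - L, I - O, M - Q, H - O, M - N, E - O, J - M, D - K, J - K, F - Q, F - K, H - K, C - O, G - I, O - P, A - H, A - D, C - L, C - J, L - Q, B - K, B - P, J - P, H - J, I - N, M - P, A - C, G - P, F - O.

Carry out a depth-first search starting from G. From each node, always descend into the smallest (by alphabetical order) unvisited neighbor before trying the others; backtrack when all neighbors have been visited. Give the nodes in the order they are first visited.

G → I → N → C → A → D → K → B → P → E → L → H → J → M → Q → F → O

Visit G
G → I
I → N
N → C
C → A
A → D
D → K
K → B
B → P
P → E
E → L
L → H
H → J
J → M
M → Q
Q → F
F → O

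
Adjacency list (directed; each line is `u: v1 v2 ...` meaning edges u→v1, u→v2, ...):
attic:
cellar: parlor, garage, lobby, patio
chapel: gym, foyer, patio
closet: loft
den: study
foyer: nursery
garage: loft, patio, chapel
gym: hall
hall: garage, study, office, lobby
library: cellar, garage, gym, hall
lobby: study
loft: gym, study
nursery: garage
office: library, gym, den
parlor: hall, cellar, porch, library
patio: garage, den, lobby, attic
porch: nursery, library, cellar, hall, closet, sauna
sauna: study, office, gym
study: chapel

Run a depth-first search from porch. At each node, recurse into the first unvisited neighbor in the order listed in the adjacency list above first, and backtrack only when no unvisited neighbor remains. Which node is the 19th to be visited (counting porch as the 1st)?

Visit porch
porch → nursery
nursery → garage
garage → loft
loft → gym
gym → hall
hall → study
study → chapel
chapel → foyer
chapel → patio
patio → den
patio → lobby
patio → attic
hall → office
office → library
library → cellar
cellar → parlor
porch → closet
porch → sauna

Visit order: porch, nursery, garage, loft, gym, hall, study, chapel, foyer, patio, den, lobby, attic, office, library, cellar, parlor, closet, sauna

sauna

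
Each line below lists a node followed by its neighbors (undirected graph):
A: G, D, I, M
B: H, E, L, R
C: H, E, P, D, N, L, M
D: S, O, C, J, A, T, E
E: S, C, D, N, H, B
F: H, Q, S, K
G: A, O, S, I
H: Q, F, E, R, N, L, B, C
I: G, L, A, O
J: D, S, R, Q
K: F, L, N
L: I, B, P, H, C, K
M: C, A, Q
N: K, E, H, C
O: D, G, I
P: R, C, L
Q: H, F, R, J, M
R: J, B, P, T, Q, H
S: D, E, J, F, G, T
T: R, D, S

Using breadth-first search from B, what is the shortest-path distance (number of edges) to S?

Level 0: B
Level 1: E, H, L, R
Level 2: C, D, F, I, J, K, N, P, Q, S, T
Level 3: A, G, M, O
S first appears at level 2.

2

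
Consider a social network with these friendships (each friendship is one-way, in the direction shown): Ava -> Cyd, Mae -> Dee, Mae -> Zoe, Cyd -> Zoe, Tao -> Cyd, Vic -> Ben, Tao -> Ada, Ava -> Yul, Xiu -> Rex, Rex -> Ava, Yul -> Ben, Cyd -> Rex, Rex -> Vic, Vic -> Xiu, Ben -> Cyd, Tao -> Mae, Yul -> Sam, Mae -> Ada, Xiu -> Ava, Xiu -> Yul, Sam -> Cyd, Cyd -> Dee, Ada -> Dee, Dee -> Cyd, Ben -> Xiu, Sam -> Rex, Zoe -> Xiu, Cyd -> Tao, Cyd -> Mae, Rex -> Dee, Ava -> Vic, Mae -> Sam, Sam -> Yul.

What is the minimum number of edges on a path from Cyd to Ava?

Level 0: Cyd
Level 1: Dee, Mae, Rex, Tao, Zoe
Level 2: Ada, Ava, Sam, Vic, Xiu
Level 3: Ben, Yul
Ava first appears at level 2.

2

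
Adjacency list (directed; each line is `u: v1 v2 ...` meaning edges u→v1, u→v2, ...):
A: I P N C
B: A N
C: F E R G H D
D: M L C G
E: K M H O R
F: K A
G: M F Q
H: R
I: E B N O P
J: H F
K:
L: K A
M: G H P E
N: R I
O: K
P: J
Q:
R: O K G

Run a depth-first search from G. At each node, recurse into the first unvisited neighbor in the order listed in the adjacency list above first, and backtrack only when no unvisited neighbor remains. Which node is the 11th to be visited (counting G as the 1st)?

I

Visit G
G → M
M → H
H → R
R → O
O → K
M → P
P → J
J → F
F → A
A → I
I → E
I → B
B → N
A → C
C → D
D → L
G → Q

Visit order: G, M, H, R, O, K, P, J, F, A, I, E, B, N, C, D, L, Q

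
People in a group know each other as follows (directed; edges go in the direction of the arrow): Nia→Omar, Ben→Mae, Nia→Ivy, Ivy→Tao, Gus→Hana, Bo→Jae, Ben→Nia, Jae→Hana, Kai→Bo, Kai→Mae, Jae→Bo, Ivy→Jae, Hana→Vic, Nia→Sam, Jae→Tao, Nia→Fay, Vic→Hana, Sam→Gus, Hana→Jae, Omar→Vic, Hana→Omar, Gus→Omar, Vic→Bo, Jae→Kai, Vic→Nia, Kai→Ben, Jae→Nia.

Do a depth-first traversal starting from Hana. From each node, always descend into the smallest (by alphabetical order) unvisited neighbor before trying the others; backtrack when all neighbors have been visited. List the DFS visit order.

Hana, Jae, Bo, Kai, Ben, Mae, Nia, Fay, Ivy, Tao, Omar, Vic, Sam, Gus

Visit Hana
Hana → Jae
Jae → Bo
Jae → Kai
Kai → Ben
Ben → Mae
Ben → Nia
Nia → Fay
Nia → Ivy
Ivy → Tao
Nia → Omar
Omar → Vic
Nia → Sam
Sam → Gus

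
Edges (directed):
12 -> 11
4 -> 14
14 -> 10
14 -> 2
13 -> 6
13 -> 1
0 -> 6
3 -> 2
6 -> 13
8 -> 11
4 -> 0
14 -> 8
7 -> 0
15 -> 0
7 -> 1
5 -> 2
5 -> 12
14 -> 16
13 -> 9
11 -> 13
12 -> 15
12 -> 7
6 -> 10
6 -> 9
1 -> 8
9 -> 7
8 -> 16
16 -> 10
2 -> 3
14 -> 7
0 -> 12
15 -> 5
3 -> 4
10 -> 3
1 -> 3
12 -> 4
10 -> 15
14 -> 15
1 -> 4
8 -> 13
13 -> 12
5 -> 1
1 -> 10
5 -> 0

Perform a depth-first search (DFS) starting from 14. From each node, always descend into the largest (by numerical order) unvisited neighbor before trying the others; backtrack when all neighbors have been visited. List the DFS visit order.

14 16 10 15 5 12 11 13 9 7 1 8 4 0 6 3 2

Visit 14
14 → 16
16 → 10
10 → 15
15 → 5
5 → 12
12 → 11
11 → 13
13 → 9
9 → 7
7 → 1
1 → 8
1 → 4
4 → 0
0 → 6
1 → 3
3 → 2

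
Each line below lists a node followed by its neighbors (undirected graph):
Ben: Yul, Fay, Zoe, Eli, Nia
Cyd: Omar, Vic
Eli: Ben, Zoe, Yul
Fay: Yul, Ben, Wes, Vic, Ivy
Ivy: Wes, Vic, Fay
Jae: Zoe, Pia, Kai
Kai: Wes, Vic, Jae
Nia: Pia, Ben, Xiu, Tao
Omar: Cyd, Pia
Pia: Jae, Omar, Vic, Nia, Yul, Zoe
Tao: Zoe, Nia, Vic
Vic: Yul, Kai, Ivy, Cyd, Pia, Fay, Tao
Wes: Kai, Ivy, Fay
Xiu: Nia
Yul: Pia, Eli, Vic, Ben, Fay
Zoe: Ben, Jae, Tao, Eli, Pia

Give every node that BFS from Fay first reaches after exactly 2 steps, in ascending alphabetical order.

Level 0: Fay
Level 1: Ben, Ivy, Vic, Wes, Yul
Level 2: Cyd, Eli, Kai, Nia, Pia, Tao, Zoe
Level 3: Jae, Omar, Xiu

Cyd, Eli, Kai, Nia, Pia, Tao, Zoe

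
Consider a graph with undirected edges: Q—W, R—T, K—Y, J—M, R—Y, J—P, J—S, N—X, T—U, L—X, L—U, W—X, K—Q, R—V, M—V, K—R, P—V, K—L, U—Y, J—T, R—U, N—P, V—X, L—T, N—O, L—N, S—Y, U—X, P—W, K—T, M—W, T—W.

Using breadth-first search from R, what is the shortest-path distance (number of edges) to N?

3

Level 0: R
Level 1: K, T, U, V, Y
Level 2: J, L, M, P, Q, S, W, X
Level 3: N
Level 4: O
N first appears at level 3.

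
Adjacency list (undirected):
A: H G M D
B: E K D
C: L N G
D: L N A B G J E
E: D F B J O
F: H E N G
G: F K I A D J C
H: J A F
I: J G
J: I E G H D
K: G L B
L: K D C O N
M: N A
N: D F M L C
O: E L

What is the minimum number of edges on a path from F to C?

2

Level 0: F
Level 1: E, G, H, N
Level 2: A, B, C, D, I, J, K, L, M, O
C first appears at level 2.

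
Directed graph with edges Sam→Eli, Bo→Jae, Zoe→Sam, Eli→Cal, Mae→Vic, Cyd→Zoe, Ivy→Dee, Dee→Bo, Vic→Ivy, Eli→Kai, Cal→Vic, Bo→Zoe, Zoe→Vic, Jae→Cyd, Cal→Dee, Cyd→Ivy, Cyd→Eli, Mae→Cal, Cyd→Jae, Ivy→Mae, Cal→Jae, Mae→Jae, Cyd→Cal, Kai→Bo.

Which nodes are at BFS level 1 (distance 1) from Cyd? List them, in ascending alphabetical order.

Level 0: Cyd
Level 1: Cal, Eli, Ivy, Jae, Zoe
Level 2: Dee, Kai, Mae, Sam, Vic
Level 3: Bo

Cal, Eli, Ivy, Jae, Zoe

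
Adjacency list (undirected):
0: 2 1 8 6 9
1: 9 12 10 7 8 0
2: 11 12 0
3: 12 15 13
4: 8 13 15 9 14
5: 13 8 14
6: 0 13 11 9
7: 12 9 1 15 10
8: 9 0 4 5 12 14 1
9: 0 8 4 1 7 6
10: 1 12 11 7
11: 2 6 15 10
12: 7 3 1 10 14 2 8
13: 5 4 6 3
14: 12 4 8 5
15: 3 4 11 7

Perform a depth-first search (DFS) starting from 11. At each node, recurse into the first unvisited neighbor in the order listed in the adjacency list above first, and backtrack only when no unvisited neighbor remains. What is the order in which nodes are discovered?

Visit 11
11 → 2
2 → 12
12 → 7
7 → 9
9 → 0
0 → 1
1 → 10
1 → 8
8 → 4
4 → 13
13 → 5
5 → 14
13 → 6
13 → 3
3 → 15

11 2 12 7 9 0 1 10 8 4 13 5 14 6 3 15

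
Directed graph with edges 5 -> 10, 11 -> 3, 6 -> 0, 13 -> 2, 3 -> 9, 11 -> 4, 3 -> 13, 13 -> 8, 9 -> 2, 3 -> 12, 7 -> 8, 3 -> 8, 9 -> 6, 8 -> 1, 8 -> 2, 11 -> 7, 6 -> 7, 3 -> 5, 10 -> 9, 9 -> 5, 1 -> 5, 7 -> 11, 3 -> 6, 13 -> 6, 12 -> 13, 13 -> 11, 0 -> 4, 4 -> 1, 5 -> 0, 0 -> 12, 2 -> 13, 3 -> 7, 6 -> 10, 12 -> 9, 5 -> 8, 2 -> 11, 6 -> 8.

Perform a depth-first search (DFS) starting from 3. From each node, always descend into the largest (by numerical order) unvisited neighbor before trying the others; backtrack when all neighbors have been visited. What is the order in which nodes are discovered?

Visit 3
3 → 13
13 → 11
11 → 7
7 → 8
8 → 2
8 → 1
1 → 5
5 → 10
10 → 9
9 → 6
6 → 0
0 → 12
0 → 4

3, 13, 11, 7, 8, 2, 1, 5, 10, 9, 6, 0, 12, 4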